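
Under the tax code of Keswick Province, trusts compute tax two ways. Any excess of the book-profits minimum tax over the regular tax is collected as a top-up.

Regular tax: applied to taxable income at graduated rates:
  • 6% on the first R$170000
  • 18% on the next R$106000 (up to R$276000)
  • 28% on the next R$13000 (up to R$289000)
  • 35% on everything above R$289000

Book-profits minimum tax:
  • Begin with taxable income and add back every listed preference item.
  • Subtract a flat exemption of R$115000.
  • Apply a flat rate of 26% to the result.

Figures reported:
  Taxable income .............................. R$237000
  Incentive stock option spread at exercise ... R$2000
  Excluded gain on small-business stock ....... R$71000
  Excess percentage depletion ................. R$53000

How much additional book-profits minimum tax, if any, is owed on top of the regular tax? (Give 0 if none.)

R$42220

Book-profits minimum tax:
  Adjusted income: R$237000 + R$2000 + R$71000 + R$53000 = R$363000
  Less exemption R$115000 → base R$248000
  R$248000 × 26% = R$64480

Regular tax:
  R$170000 × 6% = R$10200
  R$67000 × 18% = R$12060
  → R$22260

Excess of book-profits minimum tax over regular tax: R$64480 − R$22260 = R$42220.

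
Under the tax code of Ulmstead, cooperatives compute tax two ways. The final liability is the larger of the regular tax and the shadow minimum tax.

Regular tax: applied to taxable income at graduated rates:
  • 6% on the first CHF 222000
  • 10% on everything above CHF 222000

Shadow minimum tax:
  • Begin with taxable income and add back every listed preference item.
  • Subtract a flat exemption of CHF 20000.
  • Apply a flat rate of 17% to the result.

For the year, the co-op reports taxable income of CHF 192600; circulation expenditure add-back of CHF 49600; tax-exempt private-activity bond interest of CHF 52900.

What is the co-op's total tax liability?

Regular tax:
  CHF 192600 × 6% = CHF 11556

Shadow minimum tax:
  Adjusted income: CHF 192600 + CHF 49600 + CHF 52900 = CHF 295100
  Less exemption CHF 20000 → base CHF 275100
  CHF 275100 × 17% = CHF 46767

CHF 46767 > CHF 11556, so the shadow minimum tax is the binding amount.

CHF 46767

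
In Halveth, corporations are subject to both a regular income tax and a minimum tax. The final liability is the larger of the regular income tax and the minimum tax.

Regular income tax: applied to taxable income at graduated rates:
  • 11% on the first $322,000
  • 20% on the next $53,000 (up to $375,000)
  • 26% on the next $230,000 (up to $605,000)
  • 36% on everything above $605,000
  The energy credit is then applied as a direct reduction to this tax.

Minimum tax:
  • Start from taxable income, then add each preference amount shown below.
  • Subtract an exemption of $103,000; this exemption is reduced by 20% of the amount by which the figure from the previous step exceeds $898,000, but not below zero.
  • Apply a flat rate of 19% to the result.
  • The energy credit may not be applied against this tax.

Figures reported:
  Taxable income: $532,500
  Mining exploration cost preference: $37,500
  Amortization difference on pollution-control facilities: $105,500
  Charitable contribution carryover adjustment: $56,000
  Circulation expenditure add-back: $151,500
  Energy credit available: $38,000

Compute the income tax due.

Minimum tax:
  Adjusted income: $532,500 + $37,500 + $105,500 + $56,000 + $151,500 = $883,000
  Exemption: $883,000 ≤ $898,000, so full $103,000 applies
  Base: $883,000 − $103,000 = $780,000
  $780,000 × 19% = $148,200

Regular income tax:
  $322,000 × 11% = $35,420
  $53,000 × 20% = $10,600
  $157,500 × 26% = $40,950
  → $86,970
  Less energy credit $38,000 → $48,970

$148,200 > $48,970, so the minimum tax is the binding amount.

$148,200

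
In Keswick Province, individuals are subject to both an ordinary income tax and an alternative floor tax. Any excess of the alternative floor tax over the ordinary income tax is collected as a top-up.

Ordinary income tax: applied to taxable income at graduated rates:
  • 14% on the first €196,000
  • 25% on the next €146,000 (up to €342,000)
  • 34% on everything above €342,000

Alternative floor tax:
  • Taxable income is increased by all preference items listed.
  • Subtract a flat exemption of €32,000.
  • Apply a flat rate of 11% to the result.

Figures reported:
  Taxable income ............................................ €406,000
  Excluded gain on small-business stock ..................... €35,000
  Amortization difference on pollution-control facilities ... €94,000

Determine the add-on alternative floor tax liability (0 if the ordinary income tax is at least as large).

€0

Alternative floor tax:
  Adjusted income: €406,000 + €35,000 + €94,000 = €535,000
  Less exemption €32,000 → base €503,000
  €503,000 × 11% = €55,330

Ordinary income tax:
  €196,000 × 14% = €27,440
  €146,000 × 25% = €36,500
  €64,000 × 34% = €21,760
  → €85,700

€55,330 ≤ €85,700, so no add-on is due.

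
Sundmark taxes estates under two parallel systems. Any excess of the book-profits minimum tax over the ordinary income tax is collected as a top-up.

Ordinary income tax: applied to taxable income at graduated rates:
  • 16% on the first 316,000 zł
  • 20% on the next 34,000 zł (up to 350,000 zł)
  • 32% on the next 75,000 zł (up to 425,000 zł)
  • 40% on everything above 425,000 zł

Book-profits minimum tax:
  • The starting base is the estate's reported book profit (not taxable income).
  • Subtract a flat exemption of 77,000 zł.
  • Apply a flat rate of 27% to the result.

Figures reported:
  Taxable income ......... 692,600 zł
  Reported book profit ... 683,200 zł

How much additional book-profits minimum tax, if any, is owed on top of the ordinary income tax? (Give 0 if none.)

0 zł

Ordinary income tax:
  316,000 zł × 16% = 50,560 zł
  34,000 zł × 20% = 6,800 zł
  75,000 zł × 32% = 24,000 zł
  267,600 zł × 40% = 107,040 zł
  → 188,400 zł

Book-profits minimum tax:
  Base (reported book profit): 683,200 zł
  Less exemption 77,000 zł → base 606,200 zł
  606,200 zł × 27% = 163,674 zł

163,674 zł ≤ 188,400 zł, so no add-on is due.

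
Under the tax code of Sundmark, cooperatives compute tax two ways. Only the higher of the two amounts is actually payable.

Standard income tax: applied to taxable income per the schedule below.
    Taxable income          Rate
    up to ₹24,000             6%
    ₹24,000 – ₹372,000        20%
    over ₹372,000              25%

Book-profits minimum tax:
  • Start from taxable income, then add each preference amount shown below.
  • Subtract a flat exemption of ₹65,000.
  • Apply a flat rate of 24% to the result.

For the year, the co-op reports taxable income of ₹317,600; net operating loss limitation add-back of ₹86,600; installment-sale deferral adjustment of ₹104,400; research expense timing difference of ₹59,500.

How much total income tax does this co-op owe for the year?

Standard income tax:
  ₹24,000 × 6% = ₹1,440
  ₹293,600 × 20% = ₹58,720
  → ₹60,160

Book-profits minimum tax:
  Adjusted income: ₹317,600 + ₹86,600 + ₹104,400 + ₹59,500 = ₹568,100
  Less exemption ₹65,000 → base ₹503,100
  ₹503,100 × 24% = ₹120,744

₹120,744 > ₹60,160, so the book-profits minimum tax is the binding amount.

₹120,744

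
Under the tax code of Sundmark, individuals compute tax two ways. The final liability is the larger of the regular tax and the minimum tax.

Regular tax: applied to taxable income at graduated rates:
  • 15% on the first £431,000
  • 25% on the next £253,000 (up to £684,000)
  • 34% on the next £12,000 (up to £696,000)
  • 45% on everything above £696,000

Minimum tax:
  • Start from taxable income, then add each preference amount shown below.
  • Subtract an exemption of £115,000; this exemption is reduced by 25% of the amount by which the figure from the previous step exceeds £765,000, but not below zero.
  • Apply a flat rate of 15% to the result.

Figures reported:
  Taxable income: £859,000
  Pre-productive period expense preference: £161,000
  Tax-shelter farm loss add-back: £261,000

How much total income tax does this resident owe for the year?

Minimum tax:
  Adjusted income: £859,000 + £161,000 + £261,000 = £1,281,000
  Exemption: 25% × (£1,281,000 − £765,000) = £129,000 ≥ £115,000, so the exemption is fully phased out
  Base: £1,281,000 − £0 = £1,281,000
  £1,281,000 × 15% = £192,150

Regular tax:
  £431,000 × 15% = £64,650
  £253,000 × 25% = £63,250
  £12,000 × 34% = £4,080
  £163,000 × 45% = £73,350
  → £205,330

£205,330 > £192,150, so the regular tax governs.

£205,330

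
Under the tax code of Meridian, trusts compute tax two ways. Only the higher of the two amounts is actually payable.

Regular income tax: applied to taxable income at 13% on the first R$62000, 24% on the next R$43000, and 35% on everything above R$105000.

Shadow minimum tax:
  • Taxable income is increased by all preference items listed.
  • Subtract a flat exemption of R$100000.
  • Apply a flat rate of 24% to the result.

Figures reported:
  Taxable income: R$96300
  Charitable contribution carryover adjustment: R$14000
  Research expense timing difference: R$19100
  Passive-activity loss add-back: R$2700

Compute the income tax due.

Shadow minimum tax:
  Adjusted income: R$96300 + R$14000 + R$19100 + R$2700 = R$132100
  Less exemption R$100000 → base R$32100
  R$32100 × 24% = R$7704

Regular income tax:
  R$62000 × 13% = R$8060
  R$34300 × 24% = R$8232
  → R$16292

R$16292 > R$7704, so the regular income tax governs.

R$16292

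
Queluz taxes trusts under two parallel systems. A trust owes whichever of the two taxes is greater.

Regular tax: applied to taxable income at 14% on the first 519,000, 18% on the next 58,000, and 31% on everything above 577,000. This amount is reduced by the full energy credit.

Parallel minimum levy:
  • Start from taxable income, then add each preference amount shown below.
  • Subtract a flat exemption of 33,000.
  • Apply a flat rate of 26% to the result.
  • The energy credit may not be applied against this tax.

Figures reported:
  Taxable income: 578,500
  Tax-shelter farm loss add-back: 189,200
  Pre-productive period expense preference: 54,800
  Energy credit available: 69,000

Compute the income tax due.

Regular tax:
  519,000 × 14% = 72,660
  58,000 × 18% = 10,440
  1,500 × 31% = 465
  → 83,565
  Less energy credit 69,000 → 14,565

Parallel minimum levy:
  Adjusted income: 578,500 + 189,200 + 54,800 = 822,500
  Less exemption 33,000 → base 789,500
  789,500 × 26% = 205,270

205,270 > 14,565, so the parallel minimum levy is the binding amount.

205,270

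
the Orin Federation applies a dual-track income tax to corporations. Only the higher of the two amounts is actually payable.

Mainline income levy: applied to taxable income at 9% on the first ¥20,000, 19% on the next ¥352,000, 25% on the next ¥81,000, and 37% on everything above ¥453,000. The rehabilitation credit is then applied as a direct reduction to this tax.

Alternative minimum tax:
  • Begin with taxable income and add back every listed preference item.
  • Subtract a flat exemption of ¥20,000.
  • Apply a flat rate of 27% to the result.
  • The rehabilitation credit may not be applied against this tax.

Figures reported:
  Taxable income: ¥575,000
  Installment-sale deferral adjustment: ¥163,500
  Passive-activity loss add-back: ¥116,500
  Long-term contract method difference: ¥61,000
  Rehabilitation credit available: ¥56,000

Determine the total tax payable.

Mainline income levy:
  ¥20,000 × 9% = ¥1,800
  ¥352,000 × 19% = ¥66,880
  ¥81,000 × 25% = ¥20,250
  ¥122,000 × 37% = ¥45,140
  → ¥134,070
  Less rehabilitation credit ¥56,000 → ¥78,070

Alternative minimum tax:
  Adjusted income: ¥575,000 + ¥163,500 + ¥116,500 + ¥61,000 = ¥916,000
  Less exemption ¥20,000 → base ¥896,000
  ¥896,000 × 27% = ¥241,920

¥241,920 > ¥78,070, so the alternative minimum tax is the binding amount.

¥241,920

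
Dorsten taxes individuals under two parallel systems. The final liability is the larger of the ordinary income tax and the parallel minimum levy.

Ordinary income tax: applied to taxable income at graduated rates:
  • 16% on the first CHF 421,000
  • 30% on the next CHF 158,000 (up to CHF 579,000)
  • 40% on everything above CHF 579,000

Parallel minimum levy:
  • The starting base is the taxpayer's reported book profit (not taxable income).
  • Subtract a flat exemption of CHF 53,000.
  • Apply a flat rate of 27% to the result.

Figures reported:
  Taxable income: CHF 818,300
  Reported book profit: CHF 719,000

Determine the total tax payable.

Ordinary income tax:
  CHF 421,000 × 16% = CHF 67,360
  CHF 158,000 × 30% = CHF 47,400
  CHF 239,300 × 40% = CHF 95,720
  → CHF 210,480

Parallel minimum levy:
  Base (reported book profit): CHF 719,000
  Less exemption CHF 53,000 → base CHF 666,000
  CHF 666,000 × 27% = CHF 179,820

CHF 210,480 > CHF 179,820, so the ordinary income tax governs.

CHF 210,480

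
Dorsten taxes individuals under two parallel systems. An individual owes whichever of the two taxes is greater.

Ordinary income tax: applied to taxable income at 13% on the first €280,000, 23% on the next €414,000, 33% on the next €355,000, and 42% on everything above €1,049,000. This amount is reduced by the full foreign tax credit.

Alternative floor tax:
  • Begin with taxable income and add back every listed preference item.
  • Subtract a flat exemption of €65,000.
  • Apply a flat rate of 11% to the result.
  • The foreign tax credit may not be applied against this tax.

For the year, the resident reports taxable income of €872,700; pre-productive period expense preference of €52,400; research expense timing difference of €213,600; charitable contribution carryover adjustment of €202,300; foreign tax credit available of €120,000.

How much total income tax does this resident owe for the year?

€140,360

Alternative floor tax:
  Adjusted income: €872,700 + €52,400 + €213,600 + €202,300 = €1,341,000
  Less exemption €65,000 → base €1,276,000
  €1,276,000 × 11% = €140,360

Ordinary income tax:
  €280,000 × 13% = €36,400
  €414,000 × 23% = €95,220
  €178,700 × 33% = €58,971
  → €190,591
  Less foreign tax credit €120,000 → €70,591

€140,360 > €70,591, so the alternative floor tax is the binding amount.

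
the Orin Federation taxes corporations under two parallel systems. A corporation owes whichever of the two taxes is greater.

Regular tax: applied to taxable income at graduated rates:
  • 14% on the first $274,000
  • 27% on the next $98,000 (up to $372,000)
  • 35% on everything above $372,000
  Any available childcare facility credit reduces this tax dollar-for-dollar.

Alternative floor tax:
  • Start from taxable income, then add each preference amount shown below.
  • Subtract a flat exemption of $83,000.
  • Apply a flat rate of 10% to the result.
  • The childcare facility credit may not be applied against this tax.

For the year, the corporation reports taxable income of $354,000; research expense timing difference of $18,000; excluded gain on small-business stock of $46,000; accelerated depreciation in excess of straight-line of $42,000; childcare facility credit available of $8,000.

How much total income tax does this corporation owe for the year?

$51,960

Alternative floor tax:
  Adjusted income: $354,000 + $18,000 + $46,000 + $42,000 = $460,000
  Less exemption $83,000 → base $377,000
  $377,000 × 10% = $37,700

Regular tax:
  $274,000 × 14% = $38,360
  $80,000 × 27% = $21,600
  → $59,960
  Less childcare facility credit $8,000 → $51,960

$51,960 > $37,700, so the regular tax governs.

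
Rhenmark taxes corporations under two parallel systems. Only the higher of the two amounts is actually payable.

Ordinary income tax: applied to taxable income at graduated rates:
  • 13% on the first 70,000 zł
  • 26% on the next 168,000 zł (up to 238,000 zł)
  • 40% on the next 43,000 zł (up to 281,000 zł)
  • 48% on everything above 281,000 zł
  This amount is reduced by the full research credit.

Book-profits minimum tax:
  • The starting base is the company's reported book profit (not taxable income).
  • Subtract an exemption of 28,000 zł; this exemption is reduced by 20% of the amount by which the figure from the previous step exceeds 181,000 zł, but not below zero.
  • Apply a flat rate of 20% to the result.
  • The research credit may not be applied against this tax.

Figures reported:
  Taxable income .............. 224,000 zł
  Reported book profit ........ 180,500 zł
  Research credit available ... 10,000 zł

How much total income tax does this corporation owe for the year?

Ordinary income tax:
  70,000 zł × 13% = 9,100 zł
  154,000 zł × 26% = 40,040 zł
  → 49,140 zł
  Less research credit 10,000 zł → 39,140 zł

Book-profits minimum tax:
  Base (reported book profit): 180,500 zł
  Exemption: 180,500 zł ≤ 181,000 zł, so full 28,000 zł applies
  Base: 180,500 zł − 28,000 zł = 152,500 zł
  152,500 zł × 20% = 30,500 zł

39,140 zł > 30,500 zł, so the ordinary income tax governs.

39,140 zł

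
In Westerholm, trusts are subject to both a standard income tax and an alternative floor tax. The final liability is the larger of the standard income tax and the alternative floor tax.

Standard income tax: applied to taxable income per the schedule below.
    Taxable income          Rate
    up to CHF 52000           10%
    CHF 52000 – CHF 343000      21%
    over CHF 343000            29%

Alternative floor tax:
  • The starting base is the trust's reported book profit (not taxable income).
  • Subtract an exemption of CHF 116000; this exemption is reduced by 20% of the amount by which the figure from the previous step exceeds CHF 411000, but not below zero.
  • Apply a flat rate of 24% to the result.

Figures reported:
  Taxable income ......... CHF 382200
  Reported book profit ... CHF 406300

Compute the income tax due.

CHF 77678

Alternative floor tax:
  Base (reported book profit): CHF 406300
  Exemption: CHF 406300 ≤ CHF 411000, so full CHF 116000 applies
  Base: CHF 406300 − CHF 116000 = CHF 290300
  CHF 290300 × 24% = CHF 69672

Standard income tax:
  CHF 52000 × 10% = CHF 5200
  CHF 291000 × 21% = CHF 61110
  CHF 39200 × 29% = CHF 11368
  → CHF 77678

CHF 77678 > CHF 69672, so the standard income tax governs.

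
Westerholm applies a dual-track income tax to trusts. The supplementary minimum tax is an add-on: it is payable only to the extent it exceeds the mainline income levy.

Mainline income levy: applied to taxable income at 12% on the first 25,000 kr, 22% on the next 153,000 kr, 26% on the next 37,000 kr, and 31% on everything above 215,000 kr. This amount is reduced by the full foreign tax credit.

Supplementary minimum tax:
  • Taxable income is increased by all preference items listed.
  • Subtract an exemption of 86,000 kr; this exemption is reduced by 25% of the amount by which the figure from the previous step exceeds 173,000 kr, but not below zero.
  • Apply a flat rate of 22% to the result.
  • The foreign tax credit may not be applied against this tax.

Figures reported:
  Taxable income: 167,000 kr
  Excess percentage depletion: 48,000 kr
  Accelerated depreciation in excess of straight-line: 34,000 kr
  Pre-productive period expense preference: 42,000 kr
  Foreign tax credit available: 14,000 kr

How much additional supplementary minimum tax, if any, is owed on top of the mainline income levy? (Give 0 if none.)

Mainline income levy:
  25,000 kr × 12% = 3,000 kr
  142,000 kr × 22% = 31,240 kr
  → 34,240 kr
  Less foreign tax credit 14,000 kr → 20,240 kr

Supplementary minimum tax:
  Adjusted income: 167,000 kr + 48,000 kr + 34,000 kr + 42,000 kr = 291,000 kr
  Exemption: 86,000 kr − 25% × (291,000 kr − 173,000 kr) = 86,000 kr − 29,500 kr = 56,500 kr
  Base: 291,000 kr − 56,500 kr = 234,500 kr
  234,500 kr × 22% = 51,590 kr

Excess of supplementary minimum tax over mainline income levy: 51,590 kr − 20,240 kr = 31,350 kr.

31,350 kr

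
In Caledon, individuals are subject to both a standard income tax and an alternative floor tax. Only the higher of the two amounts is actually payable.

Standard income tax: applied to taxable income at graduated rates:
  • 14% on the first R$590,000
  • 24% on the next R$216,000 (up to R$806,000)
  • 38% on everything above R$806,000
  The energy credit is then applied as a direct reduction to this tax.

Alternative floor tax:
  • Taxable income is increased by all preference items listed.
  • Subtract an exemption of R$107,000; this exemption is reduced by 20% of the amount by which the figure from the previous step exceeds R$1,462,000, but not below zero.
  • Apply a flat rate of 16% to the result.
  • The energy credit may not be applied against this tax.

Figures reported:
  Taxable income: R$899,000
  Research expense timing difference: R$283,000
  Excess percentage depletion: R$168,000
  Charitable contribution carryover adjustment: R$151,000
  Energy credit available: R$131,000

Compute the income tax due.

Alternative floor tax:
  Adjusted income: R$899,000 + R$283,000 + R$168,000 + R$151,000 = R$1,501,000
  Exemption: R$107,000 − 20% × (R$1,501,000 − R$1,462,000) = R$107,000 − R$7,800 = R$99,200
  Base: R$1,501,000 − R$99,200 = R$1,401,800
  R$1,401,800 × 16% = R$224,288

Standard income tax:
  R$590,000 × 14% = R$82,600
  R$216,000 × 24% = R$51,840
  R$93,000 × 38% = R$35,340
  → R$169,780
  Less energy credit R$131,000 → R$38,780

R$224,288 > R$38,780, so the alternative floor tax is the binding amount.

R$224,288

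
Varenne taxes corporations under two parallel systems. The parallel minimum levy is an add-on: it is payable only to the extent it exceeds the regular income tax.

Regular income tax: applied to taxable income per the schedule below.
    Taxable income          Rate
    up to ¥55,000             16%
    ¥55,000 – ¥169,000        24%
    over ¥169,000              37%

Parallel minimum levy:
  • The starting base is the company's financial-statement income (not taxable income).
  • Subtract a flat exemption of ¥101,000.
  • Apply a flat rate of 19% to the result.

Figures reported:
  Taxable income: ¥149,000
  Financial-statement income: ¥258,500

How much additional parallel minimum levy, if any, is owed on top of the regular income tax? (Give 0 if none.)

Parallel minimum levy:
  Base (financial-statement income): ¥258,500
  Less exemption ¥101,000 → base ¥157,500
  ¥157,500 × 19% = ¥29,925

Regular income tax:
  ¥55,000 × 16% = ¥8,800
  ¥94,000 × 24% = ¥22,560
  → ¥31,360

¥29,925 ≤ ¥31,360, so no add-on is due.

¥0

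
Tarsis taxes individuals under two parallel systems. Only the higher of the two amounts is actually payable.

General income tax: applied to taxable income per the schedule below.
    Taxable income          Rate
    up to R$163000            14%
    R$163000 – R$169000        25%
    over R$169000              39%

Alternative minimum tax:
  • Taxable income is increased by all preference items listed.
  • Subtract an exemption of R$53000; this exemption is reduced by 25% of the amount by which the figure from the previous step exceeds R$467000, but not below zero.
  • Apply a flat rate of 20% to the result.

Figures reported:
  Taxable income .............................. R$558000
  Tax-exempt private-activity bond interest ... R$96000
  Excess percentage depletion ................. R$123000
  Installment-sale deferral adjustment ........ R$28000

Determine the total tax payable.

R$176030

Alternative minimum tax:
  Adjusted income: R$558000 + R$96000 + R$123000 + R$28000 = R$805000
  Exemption: 25% × (R$805000 − R$467000) = R$84500 ≥ R$53000, so the exemption is fully phased out
  Base: R$805000 − R$0 = R$805000
  R$805000 × 20% = R$161000

General income tax:
  R$163000 × 14% = R$22820
  R$6000 × 25% = R$1500
  R$389000 × 39% = R$151710
  → R$176030

R$176030 > R$161000, so the general income tax governs.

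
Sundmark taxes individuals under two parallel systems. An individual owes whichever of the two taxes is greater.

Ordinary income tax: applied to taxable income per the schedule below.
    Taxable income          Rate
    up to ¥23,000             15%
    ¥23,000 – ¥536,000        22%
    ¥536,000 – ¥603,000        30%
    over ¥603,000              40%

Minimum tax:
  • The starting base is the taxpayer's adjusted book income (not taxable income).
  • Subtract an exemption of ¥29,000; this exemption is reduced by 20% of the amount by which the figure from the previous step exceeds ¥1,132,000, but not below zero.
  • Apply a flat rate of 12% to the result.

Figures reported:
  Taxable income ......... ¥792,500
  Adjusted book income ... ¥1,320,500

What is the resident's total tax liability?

Minimum tax:
  Base (adjusted book income): ¥1,320,500
  Exemption: 20% × (¥1,320,500 − ¥1,132,000) = ¥37,700 ≥ ¥29,000, so the exemption is fully phased out
  Base: ¥1,320,500 − ¥0 = ¥1,320,500
  ¥1,320,500 × 12% = ¥158,460

Ordinary income tax:
  ¥23,000 × 15% = ¥3,450
  ¥513,000 × 22% = ¥112,860
  ¥67,000 × 30% = ¥20,100
  ¥189,500 × 40% = ¥75,800
  → ¥212,210

¥212,210 > ¥158,460, so the ordinary income tax governs.

¥212,210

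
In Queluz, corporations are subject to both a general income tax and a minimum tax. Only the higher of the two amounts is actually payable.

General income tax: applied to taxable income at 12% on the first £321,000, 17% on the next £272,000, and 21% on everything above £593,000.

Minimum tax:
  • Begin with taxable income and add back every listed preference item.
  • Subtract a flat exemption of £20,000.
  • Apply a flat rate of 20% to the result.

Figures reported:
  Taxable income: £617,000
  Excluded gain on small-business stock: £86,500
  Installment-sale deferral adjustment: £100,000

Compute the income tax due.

General income tax:
  £321,000 × 12% = £38,520
  £272,000 × 17% = £46,240
  £24,000 × 21% = £5,040
  → £89,800

Minimum tax:
  Adjusted income: £617,000 + £86,500 + £100,000 = £803,500
  Less exemption £20,000 → base £783,500
  £783,500 × 20% = £156,700

£156,700 > £89,800, so the minimum tax is the binding amount.

£156,700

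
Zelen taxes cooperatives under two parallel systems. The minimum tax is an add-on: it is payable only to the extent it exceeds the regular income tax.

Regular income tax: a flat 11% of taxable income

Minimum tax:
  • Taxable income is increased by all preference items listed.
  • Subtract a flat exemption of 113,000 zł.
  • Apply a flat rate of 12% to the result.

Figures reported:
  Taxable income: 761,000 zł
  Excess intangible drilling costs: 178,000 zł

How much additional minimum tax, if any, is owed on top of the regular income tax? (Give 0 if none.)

Minimum tax:
  Adjusted income: 761,000 zł + 178,000 zł = 939,000 zł
  Less exemption 113,000 zł → base 826,000 zł
  826,000 zł × 12% = 99,120 zł

Regular income tax:
  761,000 zł × 11% = 83,710 zł

Excess of minimum tax over regular income tax: 99,120 zł − 83,710 zł = 15,410 zł.

15,410 zł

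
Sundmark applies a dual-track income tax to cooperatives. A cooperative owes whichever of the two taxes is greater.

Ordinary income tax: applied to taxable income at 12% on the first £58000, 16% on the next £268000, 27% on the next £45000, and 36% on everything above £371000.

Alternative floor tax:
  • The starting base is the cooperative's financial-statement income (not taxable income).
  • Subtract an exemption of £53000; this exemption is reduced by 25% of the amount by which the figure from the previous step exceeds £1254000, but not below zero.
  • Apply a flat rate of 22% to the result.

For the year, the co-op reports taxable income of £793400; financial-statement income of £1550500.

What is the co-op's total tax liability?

£341110

Alternative floor tax:
  Base (financial-statement income): £1550500
  Exemption: 25% × (£1550500 − £1254000) = £74125 ≥ £53000, so the exemption is fully phased out
  Base: £1550500 − £0 = £1550500
  £1550500 × 22% = £341110

Ordinary income tax:
  £58000 × 12% = £6960
  £268000 × 16% = £42880
  £45000 × 27% = £12150
  £422400 × 36% = £152064
  → £214054

£341110 > £214054, so the alternative floor tax is the binding amount.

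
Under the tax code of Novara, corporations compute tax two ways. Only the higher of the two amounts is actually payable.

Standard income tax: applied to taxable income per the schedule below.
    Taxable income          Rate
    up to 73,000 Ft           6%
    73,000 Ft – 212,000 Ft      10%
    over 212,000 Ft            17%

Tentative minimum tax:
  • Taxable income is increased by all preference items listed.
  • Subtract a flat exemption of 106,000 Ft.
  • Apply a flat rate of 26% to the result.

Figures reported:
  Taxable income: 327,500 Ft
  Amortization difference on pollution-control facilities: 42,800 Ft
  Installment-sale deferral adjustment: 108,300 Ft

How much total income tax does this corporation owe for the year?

Standard income tax:
  73,000 Ft × 6% = 4,380 Ft
  139,000 Ft × 10% = 13,900 Ft
  115,500 Ft × 17% = 19,635 Ft
  → 37,915 Ft

Tentative minimum tax:
  Adjusted income: 327,500 Ft + 42,800 Ft + 108,300 Ft = 478,600 Ft
  Less exemption 106,000 Ft → base 372,600 Ft
  372,600 Ft × 26% = 96,876 Ft

96,876 Ft > 37,915 Ft, so the tentative minimum tax is the binding amount.

96,876 Ft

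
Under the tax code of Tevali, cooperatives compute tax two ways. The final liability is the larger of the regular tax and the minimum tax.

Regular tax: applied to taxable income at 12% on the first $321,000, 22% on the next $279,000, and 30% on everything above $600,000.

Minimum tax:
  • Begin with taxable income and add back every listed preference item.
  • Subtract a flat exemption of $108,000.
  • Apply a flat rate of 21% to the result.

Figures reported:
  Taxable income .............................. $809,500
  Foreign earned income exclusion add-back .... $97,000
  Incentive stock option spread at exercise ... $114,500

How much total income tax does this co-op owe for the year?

$191,730

Regular tax:
  $321,000 × 12% = $38,520
  $279,000 × 22% = $61,380
  $209,500 × 30% = $62,850
  → $162,750

Minimum tax:
  Adjusted income: $809,500 + $97,000 + $114,500 = $1,021,000
  Less exemption $108,000 → base $913,000
  $913,000 × 21% = $191,730

$191,730 > $162,750, so the minimum tax is the binding amount.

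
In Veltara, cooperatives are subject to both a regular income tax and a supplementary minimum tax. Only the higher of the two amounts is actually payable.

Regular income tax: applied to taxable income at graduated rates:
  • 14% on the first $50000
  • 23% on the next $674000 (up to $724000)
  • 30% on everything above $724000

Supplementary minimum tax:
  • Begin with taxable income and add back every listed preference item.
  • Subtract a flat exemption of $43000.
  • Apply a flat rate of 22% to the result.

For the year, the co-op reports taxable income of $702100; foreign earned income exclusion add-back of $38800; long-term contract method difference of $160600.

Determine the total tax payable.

$188870

Supplementary minimum tax:
  Adjusted income: $702100 + $38800 + $160600 = $901500
  Less exemption $43000 → base $858500
  $858500 × 22% = $188870

Regular income tax:
  $50000 × 14% = $7000
  $652100 × 23% = $149983
  → $156983

$188870 > $156983, so the supplementary minimum tax is the binding amount.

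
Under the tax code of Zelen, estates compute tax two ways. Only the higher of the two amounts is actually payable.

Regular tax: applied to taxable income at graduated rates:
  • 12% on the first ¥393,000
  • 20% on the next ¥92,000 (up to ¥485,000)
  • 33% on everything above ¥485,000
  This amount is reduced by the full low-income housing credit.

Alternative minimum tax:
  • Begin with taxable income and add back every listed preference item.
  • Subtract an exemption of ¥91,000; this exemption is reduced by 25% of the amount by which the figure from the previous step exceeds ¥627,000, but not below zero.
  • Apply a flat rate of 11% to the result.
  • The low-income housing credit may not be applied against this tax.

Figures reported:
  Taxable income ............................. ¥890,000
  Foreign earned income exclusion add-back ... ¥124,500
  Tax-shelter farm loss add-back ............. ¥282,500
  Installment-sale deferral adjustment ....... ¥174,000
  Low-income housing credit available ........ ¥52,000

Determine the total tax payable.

Alternative minimum tax:
  Adjusted income: ¥890,000 + ¥124,500 + ¥282,500 + ¥174,000 = ¥1,471,000
  Exemption: 25% × (¥1,471,000 − ¥627,000) = ¥211,000 ≥ ¥91,000, so the exemption is fully phased out
  Base: ¥1,471,000 − ¥0 = ¥1,471,000
  ¥1,471,000 × 11% = ¥161,810

Regular tax:
  ¥393,000 × 12% = ¥47,160
  ¥92,000 × 20% = ¥18,400
  ¥405,000 × 33% = ¥133,650
  → ¥199,210
  Less low-income housing credit ¥52,000 → ¥147,210

¥161,810 > ¥147,210, so the alternative minimum tax is the binding amount.

¥161,810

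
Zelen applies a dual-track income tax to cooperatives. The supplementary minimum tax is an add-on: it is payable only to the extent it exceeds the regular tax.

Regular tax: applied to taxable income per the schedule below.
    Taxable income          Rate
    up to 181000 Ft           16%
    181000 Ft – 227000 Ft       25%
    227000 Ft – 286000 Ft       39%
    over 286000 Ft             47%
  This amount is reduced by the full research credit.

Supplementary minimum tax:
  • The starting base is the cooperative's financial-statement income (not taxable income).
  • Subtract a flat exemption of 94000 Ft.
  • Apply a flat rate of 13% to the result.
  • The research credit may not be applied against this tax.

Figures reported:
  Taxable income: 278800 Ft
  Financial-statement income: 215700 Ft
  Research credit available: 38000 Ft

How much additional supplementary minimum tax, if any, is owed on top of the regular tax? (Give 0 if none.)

Supplementary minimum tax:
  Base (financial-statement income): 215700 Ft
  Less exemption 94000 Ft → base 121700 Ft
  121700 Ft × 13% = 15821 Ft

Regular tax:
  181000 Ft × 16% = 28960 Ft
  46000 Ft × 25% = 11500 Ft
  51800 Ft × 39% = 20202 Ft
  → 60662 Ft
  Less research credit 38000 Ft → 22662 Ft

15821 Ft ≤ 22662 Ft, so no add-on is due.

0 Ft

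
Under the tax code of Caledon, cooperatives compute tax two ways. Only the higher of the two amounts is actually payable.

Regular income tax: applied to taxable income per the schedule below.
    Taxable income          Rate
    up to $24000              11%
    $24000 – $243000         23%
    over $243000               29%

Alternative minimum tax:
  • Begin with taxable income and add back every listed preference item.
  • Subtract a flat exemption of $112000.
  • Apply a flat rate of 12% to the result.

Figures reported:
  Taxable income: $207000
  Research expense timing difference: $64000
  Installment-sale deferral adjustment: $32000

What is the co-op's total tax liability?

Alternative minimum tax:
  Adjusted income: $207000 + $64000 + $32000 = $303000
  Less exemption $112000 → base $191000
  $191000 × 12% = $22920

Regular income tax:
  $24000 × 11% = $2640
  $183000 × 23% = $42090
  → $44730

$44730 > $22920, so the regular income tax governs.

$44730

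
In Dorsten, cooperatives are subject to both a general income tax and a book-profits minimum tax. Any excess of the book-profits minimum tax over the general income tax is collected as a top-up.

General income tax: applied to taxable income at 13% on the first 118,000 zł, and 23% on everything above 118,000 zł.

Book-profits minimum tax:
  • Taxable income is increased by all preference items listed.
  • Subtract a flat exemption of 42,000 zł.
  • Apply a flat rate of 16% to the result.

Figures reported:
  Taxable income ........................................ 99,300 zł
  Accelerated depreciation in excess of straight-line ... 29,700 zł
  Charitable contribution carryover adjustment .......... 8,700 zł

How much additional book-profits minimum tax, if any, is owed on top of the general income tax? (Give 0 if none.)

2,403 zł

General income tax:
  99,300 zł × 13% = 12,909 zł

Book-profits minimum tax:
  Adjusted income: 99,300 zł + 29,700 zł + 8,700 zł = 137,700 zł
  Less exemption 42,000 zł → base 95,700 zł
  95,700 zł × 16% = 15,312 zł

Excess of book-profits minimum tax over general income tax: 15,312 zł − 12,909 zł = 2,403 zł.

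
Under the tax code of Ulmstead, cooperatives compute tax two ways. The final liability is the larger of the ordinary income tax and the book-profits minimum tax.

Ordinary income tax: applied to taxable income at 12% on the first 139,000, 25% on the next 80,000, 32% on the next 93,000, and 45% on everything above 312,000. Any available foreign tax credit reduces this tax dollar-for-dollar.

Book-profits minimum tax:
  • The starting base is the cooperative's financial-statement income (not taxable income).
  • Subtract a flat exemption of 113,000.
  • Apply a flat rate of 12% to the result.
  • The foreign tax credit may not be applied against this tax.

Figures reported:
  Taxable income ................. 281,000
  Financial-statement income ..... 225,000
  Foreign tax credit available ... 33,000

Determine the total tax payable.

23,520

Ordinary income tax:
  139,000 × 12% = 16,680
  80,000 × 25% = 20,000
  62,000 × 32% = 19,840
  → 56,520
  Less foreign tax credit 33,000 → 23,520

Book-profits minimum tax:
  Base (financial-statement income): 225,000
  Less exemption 113,000 → base 112,000
  112,000 × 12% = 13,440

23,520 > 13,440, so the ordinary income tax governs.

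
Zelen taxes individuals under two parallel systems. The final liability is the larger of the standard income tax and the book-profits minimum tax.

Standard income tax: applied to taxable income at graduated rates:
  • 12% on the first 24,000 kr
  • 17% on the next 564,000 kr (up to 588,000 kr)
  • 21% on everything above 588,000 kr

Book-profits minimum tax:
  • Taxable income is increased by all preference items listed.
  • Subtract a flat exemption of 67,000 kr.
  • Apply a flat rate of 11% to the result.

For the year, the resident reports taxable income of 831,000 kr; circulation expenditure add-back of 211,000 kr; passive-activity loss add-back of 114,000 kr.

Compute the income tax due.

149,790 kr

Standard income tax:
  24,000 kr × 12% = 2,880 kr
  564,000 kr × 17% = 95,880 kr
  243,000 kr × 21% = 51,030 kr
  → 149,790 kr

Book-profits minimum tax:
  Adjusted income: 831,000 kr + 211,000 kr + 114,000 kr = 1,156,000 kr
  Less exemption 67,000 kr → base 1,089,000 kr
  1,089,000 kr × 11% = 119,790 kr

149,790 kr > 119,790 kr, so the standard income tax governs.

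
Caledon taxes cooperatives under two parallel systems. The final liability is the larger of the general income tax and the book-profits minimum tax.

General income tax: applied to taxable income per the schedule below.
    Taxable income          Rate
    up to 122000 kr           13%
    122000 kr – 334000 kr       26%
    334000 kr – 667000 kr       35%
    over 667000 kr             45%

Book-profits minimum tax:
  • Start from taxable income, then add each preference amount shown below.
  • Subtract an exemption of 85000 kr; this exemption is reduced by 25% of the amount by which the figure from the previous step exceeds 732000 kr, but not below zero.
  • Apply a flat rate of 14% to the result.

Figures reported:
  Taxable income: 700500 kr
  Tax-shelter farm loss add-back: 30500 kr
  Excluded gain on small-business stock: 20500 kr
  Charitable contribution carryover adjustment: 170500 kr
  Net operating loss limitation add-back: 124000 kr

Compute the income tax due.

202605 kr

Book-profits minimum tax:
  Adjusted income: 700500 kr + 30500 kr + 20500 kr + 170500 kr + 124000 kr = 1046000 kr
  Exemption: 85000 kr − 25% × (1046000 kr − 732000 kr) = 85000 kr − 78500 kr = 6500 kr
  Base: 1046000 kr − 6500 kr = 1039500 kr
  1039500 kr × 14% = 145530 kr

General income tax:
  122000 kr × 13% = 15860 kr
  212000 kr × 26% = 55120 kr
  333000 kr × 35% = 116550 kr
  33500 kr × 45% = 15075 kr
  → 202605 kr

202605 kr > 145530 kr, so the general income tax governs.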